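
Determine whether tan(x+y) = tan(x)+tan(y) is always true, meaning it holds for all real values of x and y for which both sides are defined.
Claim: tan(x+y) = tan(x)+tan(y).
Test a specific point where both sides are defined: x = 2π/3, y = -π/4.
LHS = tan(x+y) ≈ 3.7321
RHS = tan(x)+tan(y) ≈ -2.7321
Since 3.7321 ≠ -2.7321, the equation fails at this point, so it cannot hold for all real values of x and y for which both sides are defined.
The correct formula is tan(x+y) = (tan(x) + tan(y))/(1 - tan(x)tan(y)).

Conclusion: No, this is NOT an identity.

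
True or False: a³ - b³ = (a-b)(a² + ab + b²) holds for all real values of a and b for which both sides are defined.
True.

Claim: a³ - b³ = (a-b)(a² + ab + b²).
Reasoning: Expand the right side: (a-b)(a² + ab + b²) = a³ + a²b + ab² - a²b - ab² - b³ = a³ - b³ (the middle terms cancel in pairs).
So the two sides agree for all real values of a and b for which both sides are defined.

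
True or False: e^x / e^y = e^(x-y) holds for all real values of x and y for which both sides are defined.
Claim: e^x / e^y = e^(x-y).
Reasoning: 1/e^y = e^(-y), so e^x / e^y = e^x · e^(-y) = e^(x + (-y)) = e^(x-y) by the product rule for exponents.
So the two sides agree for all real values of x and y for which both sides are defined.

Conclusion: True.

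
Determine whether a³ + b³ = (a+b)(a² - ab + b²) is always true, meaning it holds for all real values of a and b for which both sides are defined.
Yes, this is an identity.

Claim: a³ + b³ = (a+b)(a² - ab + b²).
Reasoning: Expand the right side: (a+b)(a² - ab + b²) = a³ - a²b + ab² + a²b - ab² + b³ = a³ + b³ (the middle terms cancel in pairs).
So the two sides agree for all real values of a and b for which both sides are defined.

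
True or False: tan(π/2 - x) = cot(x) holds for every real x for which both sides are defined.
True.

Claim: tan(π/2 - x) = cot(x).
Reasoning: tan(π/2 - x) = sin(π/2 - x)/cos(π/2 - x) = cos(x)/sin(x) = cot(x), using the cofunction identities sin(π/2 - x) = cos(x) and cos(π/2 - x) = sin(x).
So the two sides agree for every real x for which both sides are defined.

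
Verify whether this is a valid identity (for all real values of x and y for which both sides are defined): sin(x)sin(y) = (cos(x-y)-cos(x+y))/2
Claim: sin(x)sin(y) = (cos(x-y)-cos(x+y))/2.
Reasoning: cos(x-y) = cos(x)cos(y) + sin(x)sin(y) and cos(x+y) = cos(x)cos(y) - sin(x)sin(y). Subtracting, cos(x-y) - cos(x+y) = 2sin(x)sin(y); divide by 2.
So the two sides agree for all real values of x and y for which both sides are defined.

Conclusion: Yes, this is an identity.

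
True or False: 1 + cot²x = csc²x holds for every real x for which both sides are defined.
True.

Claim: 1 + cot²x = csc²x.
Reasoning: Start from sin²x + cos²x = 1 and divide every term by sin²x (allowed wherever cot x and csc x are defined): 1 + cot²x = 1/sin²x = csc²x.
So the two sides agree for every real x for which both sides are defined.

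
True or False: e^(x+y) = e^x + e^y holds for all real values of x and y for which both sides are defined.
Claim: e^(x+y) = e^x + e^y.
Test a specific point where both sides are defined: x = -2, y = 3/2.
LHS = e^(x+y) ≈ 0.6065
RHS = e^x + e^y ≈ 4.6170
Since 0.6065 ≠ 4.6170, the equation fails at this point, so it cannot hold for all real values of x and y for which both sides are defined.
The correct rule is e^(x+y) = e^x · e^y (a product, not a sum).

Conclusion: False.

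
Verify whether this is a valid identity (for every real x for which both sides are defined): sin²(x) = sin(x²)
Claim: sin²(x) = sin(x²).
Test a specific point where both sides are defined: x = -π/6.
LHS = sin²(x) ≈ 0.2500
RHS = sin(x²) ≈ 0.2707
Since 0.2500 ≠ 0.2707, the equation fails at this point, so it cannot hold for every real x for which both sides are defined.
sin²(x) means (sin x)², squaring the output; sin(x²) squares the input. These are different functions.

Conclusion: No, this is NOT an identity.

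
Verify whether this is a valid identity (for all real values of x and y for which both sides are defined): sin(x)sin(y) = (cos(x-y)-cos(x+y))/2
Claim: sin(x)sin(y) = (cos(x-y)-cos(x+y))/2.
Reasoning: cos(x-y) = cos(x)cos(y) + sin(x)sin(y) and cos(x+y) = cos(x)cos(y) - sin(x)sin(y). Subtracting, cos(x-y) - cos(x+y) = 2sin(x)sin(y); divide by 2.
So the two sides agree for all real values of x and y for which both sides are defined.

Conclusion: Yes, this is an identity.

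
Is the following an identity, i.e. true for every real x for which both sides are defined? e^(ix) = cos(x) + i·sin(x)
Yes, this is an identity.

Claim: e^(ix) = cos(x) + i·sin(x).
Reasoning: Euler's formula. Expand e^(ix) = Σ (ix)^k / k!. Since i² = -1, the even-k terms are Σ (-1)^m x^(2m)/(2m)! = cos(x) and the odd-k terms are i · Σ (-1)^m x^(2m+1)/(2m+1)! = i·sin(x).
So the two sides agree for every real x for which both sides are defined.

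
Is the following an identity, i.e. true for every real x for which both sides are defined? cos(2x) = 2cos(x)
No, this is NOT an identity.

Claim: cos(2x) = 2cos(x).
Test a specific point where both sides are defined: x = π/3.
LHS = cos(2x) ≈ -0.5000
RHS = 2cos(x) ≈ 1.0000
Since -0.5000 ≠ 1.0000, the equation fails at this point, so it cannot hold for every real x for which both sides are defined.
The correct double-angle formula is cos(2x) = cos²x - sin²x.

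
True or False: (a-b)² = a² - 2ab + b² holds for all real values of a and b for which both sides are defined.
Claim: (a-b)² = a² - 2ab + b².
Reasoning: Expand: (a-b)² = (a-b)(a-b) = a·a - a·b - b·a + b·b = a² - 2ab + b².
So the two sides agree for all real values of a and b for which both sides are defined.

Conclusion: True.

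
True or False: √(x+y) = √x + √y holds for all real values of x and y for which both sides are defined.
Claim: √(x+y) = √x + √y.
Test a specific point where both sides are defined: x = 2, y = 4.
LHS = √(x+y) ≈ 2.4495
RHS = √x + √y ≈ 3.4142
Since 2.4495 ≠ 3.4142, the equation fails at this point, so it cannot hold for all real values of x and y for which both sides are defined.
Squaring the right side gives x + 2√(xy) + y, not x + y.

Conclusion: False.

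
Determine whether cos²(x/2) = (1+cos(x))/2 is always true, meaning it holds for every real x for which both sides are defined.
Yes, this is an identity.

Claim: cos²(x/2) = (1+cos(x))/2.
Reasoning: Use cos(2θ) = 2cos²θ - 1 with θ = x/2: cos(x) = 2cos²(x/2) - 1. Solving for cos²(x/2) gives (1 + cos(x))/2.
So the two sides agree for every real x for which both sides are defined.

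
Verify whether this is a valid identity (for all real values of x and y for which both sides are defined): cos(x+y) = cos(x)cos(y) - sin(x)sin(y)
Claim: cos(x+y) = cos(x)cos(y) - sin(x)sin(y).
Reasoning: By Euler's formula e^(i(x+y)) = e^(ix)·e^(iy) = (cos x + i·sin x)(cos y + i·sin y). The real part of the left side is cos(x+y); the real part of the product is cos(x)cos(y) - sin(x)sin(y) (since i·i = -1).
So the two sides agree for all real values of x and y for which both sides are defined.

Conclusion: Yes, this is an identity.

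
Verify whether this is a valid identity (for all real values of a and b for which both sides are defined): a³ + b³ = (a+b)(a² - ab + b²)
Yes, this is an identity.

Claim: a³ + b³ = (a+b)(a² - ab + b²).
Reasoning: Expand the right side: (a+b)(a² - ab + b²) = a³ - a²b + ab² + a²b - ab² + b³ = a³ + b³ (the middle terms cancel in pairs).
So the two sides agree for all real values of a and b for which both sides are defined.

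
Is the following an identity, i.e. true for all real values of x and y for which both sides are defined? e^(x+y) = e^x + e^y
Claim: e^(x+y) = e^x + e^y.
Test a specific point where both sides are defined: x = 1/2, y = 4.
LHS = e^(x+y) ≈ 90.0171
RHS = e^x + e^y ≈ 56.2469
Since 90.0171 ≠ 56.2469, the equation fails at this point, so it cannot hold for all real values of x and y for which both sides are defined.
The correct rule is e^(x+y) = e^x · e^y (a product, not a sum).

Conclusion: No, this is NOT an identity.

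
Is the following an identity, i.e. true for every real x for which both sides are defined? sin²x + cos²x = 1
Claim: sin²x + cos²x = 1.
Reasoning: The point (cos x, sin x) lies on the unit circle X² + Y² = 1, so cos²x + sin²x = 1 for every real x.
So the two sides agree for every real x for which both sides are defined.

Conclusion: Yes, this is an identity.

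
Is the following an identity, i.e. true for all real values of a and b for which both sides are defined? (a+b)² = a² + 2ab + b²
Yes, this is an identity.

Claim: (a+b)² = a² + 2ab + b².
Reasoning: Expand: (a+b)² = (a+b)(a+b) = a·a + a·b + b·a + b·b = a² + 2ab + b².
So the two sides agree for all real values of a and b for which both sides are defined.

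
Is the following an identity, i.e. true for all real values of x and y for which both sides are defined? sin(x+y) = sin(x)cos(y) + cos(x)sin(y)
Claim: sin(x+y) = sin(x)cos(y) + cos(x)sin(y).
Reasoning: By Euler's formula e^(i(x+y)) = e^(ix)·e^(iy) = (cos x + i·sin x)(cos y + i·sin y). The imaginary part of the left side is sin(x+y); the imaginary part of the product is sin(x)cos(y) + cos(x)sin(y).
So the two sides agree for all real values of x and y for which both sides are defined.

Conclusion: Yes, this is an identity.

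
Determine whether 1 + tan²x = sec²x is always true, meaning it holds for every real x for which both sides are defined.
Claim: 1 + tan²x = sec²x.
Reasoning: Start from sin²x + cos²x = 1 and divide every term by cos²x (allowed wherever tan x and sec x are defined): tan²x + 1 = 1/cos²x = sec²x.
So the two sides agree for every real x for which both sides are defined.

Conclusion: Yes, this is an identity.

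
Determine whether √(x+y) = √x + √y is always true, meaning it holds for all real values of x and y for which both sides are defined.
No, this is NOT an identity.

Claim: √(x+y) = √x + √y.
Test a specific point where both sides are defined: x = 5, y = 3.
LHS = √(x+y) ≈ 2.8284
RHS = √x + √y ≈ 3.9681
Since 2.8284 ≠ 3.9681, the equation fails at this point, so it cannot hold for all real values of x and y for which both sides are defined.
Squaring the right side gives x + 2√(xy) + y, not x + y.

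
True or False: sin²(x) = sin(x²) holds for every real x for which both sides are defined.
Claim: sin²(x) = sin(x²).
Test a specific point where both sides are defined: x = π/3.
LHS = sin²(x) ≈ 0.7500
RHS = sin(x²) ≈ 0.8897
Since 0.7500 ≠ 0.8897, the equation fails at this point, so it cannot hold for every real x for which both sides are defined.
sin²(x) means (sin x)², squaring the output; sin(x²) squares the input. These are different functions.

Conclusion: False.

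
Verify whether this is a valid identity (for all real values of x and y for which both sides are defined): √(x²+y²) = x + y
Claim: √(x²+y²) = x + y.
Test a specific point where both sides are defined: x = 2, y = 1/2.
LHS = √(x²+y²) ≈ 2.0616
RHS = x + y ≈ 2.5000
Since 2.0616 ≠ 2.5000, the equation fails at this point, so it cannot hold for all real values of x and y for which both sides are defined.
(x+y)² = x² + 2xy + y², not x² + y², so the square root does not split this way.

Conclusion: No, this is NOT an identity.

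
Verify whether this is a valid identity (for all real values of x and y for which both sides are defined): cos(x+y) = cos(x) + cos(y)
Claim: cos(x+y) = cos(x) + cos(y).
Test a specific point where both sides are defined: x = 3π/4, y = -π/6.
LHS = cos(x+y) ≈ -0.2588
RHS = cos(x) + cos(y) ≈ 0.1589
Since -0.2588 ≠ 0.1589, the equation fails at this point, so it cannot hold for all real values of x and y for which both sides are defined.
The correct expansion is cos(x+y) = cos(x)cos(y) - sin(x)sin(y); cosine is not additive.

Conclusion: No, this is NOT an identity.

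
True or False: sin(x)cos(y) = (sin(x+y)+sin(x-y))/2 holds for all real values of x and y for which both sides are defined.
Claim: sin(x)cos(y) = (sin(x+y)+sin(x-y))/2.
Reasoning: sin(x+y) = sin(x)cos(y) + cos(x)sin(y) and sin(x-y) = sin(x)cos(y) - cos(x)sin(y). Adding, sin(x+y) + sin(x-y) = 2sin(x)cos(y); divide by 2.
So the two sides agree for all real values of x and y for which both sides are defined.

Conclusion: True.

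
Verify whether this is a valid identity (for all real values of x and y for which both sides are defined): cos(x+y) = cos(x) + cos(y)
No, this is NOT an identity.

Claim: cos(x+y) = cos(x) + cos(y).
Test a specific point where both sides are defined: x = π/2, y = 2π/3.
LHS = cos(x+y) ≈ -0.8660
RHS = cos(x) + cos(y) ≈ -0.5000
Since -0.8660 ≠ -0.5000, the equation fails at this point, so it cannot hold for all real values of x and y for which both sides are defined.
The correct expansion is cos(x+y) = cos(x)cos(y) - sin(x)sin(y); cosine is not additive.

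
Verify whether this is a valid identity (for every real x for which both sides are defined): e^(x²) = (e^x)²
Claim: e^(x²) = (e^x)².
Test a specific point where both sides are defined: x = 1.
LHS = e^(x²) ≈ 2.7183
RHS = (e^x)² ≈ 7.3891
Since 2.7183 ≠ 7.3891, the equation fails at this point, so it cannot hold for every real x for which both sides are defined.
(e^x)² = e^(2x), and 2x ≠ x² in general.

Conclusion: No, this is NOT an identity.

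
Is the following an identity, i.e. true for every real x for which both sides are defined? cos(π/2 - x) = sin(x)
Claim: cos(π/2 - x) = sin(x).
Reasoning: Use cos(u - v) = cos(u)cos(v) + sin(u)sin(v) with u = π/2, v = x: cos(π/2)cos(x) + sin(π/2)sin(x) = 0·cos(x) + 1·sin(x) = sin(x).
So the two sides agree for every real x for which both sides are defined.

Conclusion: Yes, this is an identity.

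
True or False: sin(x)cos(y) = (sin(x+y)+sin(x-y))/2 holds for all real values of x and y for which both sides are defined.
True.

Claim: sin(x)cos(y) = (sin(x+y)+sin(x-y))/2.
Reasoning: sin(x+y) = sin(x)cos(y) + cos(x)sin(y) and sin(x-y) = sin(x)cos(y) - cos(x)sin(y). Adding, sin(x+y) + sin(x-y) = 2sin(x)cos(y); divide by 2.
So the two sides agree for all real values of x and y for which both sides are defined.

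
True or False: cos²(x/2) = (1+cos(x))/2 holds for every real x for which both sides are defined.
Claim: cos²(x/2) = (1+cos(x))/2.
Reasoning: Use cos(2θ) = 2cos²θ - 1 with θ = x/2: cos(x) = 2cos²(x/2) - 1. Solving for cos²(x/2) gives (1 + cos(x))/2.
So the two sides agree for every real x for which both sides are defined.

Conclusion: True.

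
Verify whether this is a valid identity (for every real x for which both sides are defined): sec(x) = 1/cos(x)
Claim: sec(x) = 1/cos(x).
Reasoning: sec(x) is by definition the reciprocal of cos(x), wherever cos(x) ≠ 0.
So the two sides agree for every real x for which both sides are defined.

Conclusion: Yes, this is an identity.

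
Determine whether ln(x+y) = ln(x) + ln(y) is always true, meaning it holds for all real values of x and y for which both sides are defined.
Claim: ln(x+y) = ln(x) + ln(y).
Test a specific point where both sides are defined: x = 1/2, y = 1.
LHS = ln(x+y) ≈ 0.4055
RHS = ln(x) + ln(y) ≈ -0.6931
Since 0.4055 ≠ -0.6931, the equation fails at this point, so it cannot hold for all real values of x and y for which both sides are defined.
ln(x) + ln(y) = ln(xy), not ln(x+y).

Conclusion: No, this is NOT an identity.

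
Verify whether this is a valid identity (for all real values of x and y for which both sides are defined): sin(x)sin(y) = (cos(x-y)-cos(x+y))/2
Yes, this is an identity.

Claim: sin(x)sin(y) = (cos(x-y)-cos(x+y))/2.
Reasoning: cos(x-y) = cos(x)cos(y) + sin(x)sin(y) and cos(x+y) = cos(x)cos(y) - sin(x)sin(y). Subtracting, cos(x-y) - cos(x+y) = 2sin(x)sin(y); divide by 2.
So the two sides agree for all real values of x and y for which both sides are defined.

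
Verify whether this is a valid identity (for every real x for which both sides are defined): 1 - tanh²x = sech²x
Claim: 1 - tanh²x = sech²x.
Reasoning: Divide cosh²x - sinh²x = 1 through by cosh²x (never zero): 1 - tanh²x = 1/cosh²x = sech²x.
So the two sides agree for every real x for which both sides are defined.

Conclusion: Yes, this is an identity.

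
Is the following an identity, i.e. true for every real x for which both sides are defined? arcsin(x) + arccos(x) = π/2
Yes, this is an identity.

Claim: arcsin(x) + arccos(x) = π/2.
Reasoning: Both sides are defined for -1 ≤ x ≤ 1. Let θ = arcsin(x), so sin θ = x and θ ∈ [-π/2, π/2]. Then cos(π/2 - θ) = sin θ = x and π/2 - θ ∈ [0, π], which is exactly the range of arccos, so arccos(x) = π/2 - θ. Adding: arcsin(x) + arccos(x) = θ + (π/2 - θ) = π/2.
So the two sides agree for every real x for which both sides are defined.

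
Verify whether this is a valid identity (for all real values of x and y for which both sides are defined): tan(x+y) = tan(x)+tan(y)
No, this is NOT an identity.

Claim: tan(x+y) = tan(x)+tan(y).
Test a specific point where both sides are defined: x = 3π/4, y = π/3.
LHS = tan(x+y) ≈ 0.2679
RHS = tan(x)+tan(y) ≈ 0.7321
Since 0.2679 ≠ 0.7321, the equation fails at this point, so it cannot hold for all real values of x and y for which both sides are defined.
The correct formula is tan(x+y) = (tan(x) + tan(y))/(1 - tan(x)tan(y)).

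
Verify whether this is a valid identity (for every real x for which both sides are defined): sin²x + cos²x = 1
Yes, this is an identity.

Claim: sin²x + cos²x = 1.
Reasoning: The point (cos x, sin x) lies on the unit circle X² + Y² = 1, so cos²x + sin²x = 1 for every real x.
So the two sides agree for every real x for which both sides are defined.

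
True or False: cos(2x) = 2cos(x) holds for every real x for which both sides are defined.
Claim: cos(2x) = 2cos(x).
Test a specific point where both sides are defined: x = -π/2.
LHS = cos(2x) ≈ -1.0000
RHS = 2cos(x) ≈ 0.0000
Since -1.0000 ≠ 0.0000, the equation fails at this point, so it cannot hold for every real x for which both sides are defined.
The correct double-angle formula is cos(2x) = cos²x - sin²x.

Conclusion: False.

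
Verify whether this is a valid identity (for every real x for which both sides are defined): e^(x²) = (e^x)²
Claim: e^(x²) = (e^x)².
Test a specific point where both sides are defined: x = 1/2.
LHS = e^(x²) ≈ 1.2840
RHS = (e^x)² ≈ 2.7183
Since 1.2840 ≠ 2.7183, the equation fails at this point, so it cannot hold for every real x for which both sides are defined.
(e^x)² = e^(2x), and 2x ≠ x² in general.

Conclusion: No, this is NOT an identity.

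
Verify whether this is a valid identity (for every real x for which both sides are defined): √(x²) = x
Claim: √(x²) = x.
Test a specific point where both sides are defined: x = -2.
LHS = √(x²) ≈ 2.0000
RHS = x ≈ -2.0000
Since 2.0000 ≠ -2.0000, the equation fails at this point, so it cannot hold for every real x for which both sides are defined.
√(x²) = |x|, which differs from x whenever x < 0 (both sides are defined for every real x).

Conclusion: No, this is NOT an identity.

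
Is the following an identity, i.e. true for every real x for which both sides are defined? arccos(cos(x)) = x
Claim: arccos(cos(x)) = x.
Test a specific point where both sides are defined: x = -π/2.
LHS = arccos(cos(x)) ≈ 1.5708
RHS = x ≈ -1.5708
Since 1.5708 ≠ -1.5708, the equation fails at this point, so it cannot hold for every real x for which both sides are defined.
arccos only returns values in [0, π], so arccos(cos(x)) = x holds only for x in that interval, not for all real x.

Conclusion: No, this is NOT an identity.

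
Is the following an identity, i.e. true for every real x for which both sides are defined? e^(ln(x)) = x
Yes, this is an identity.

Claim: e^(ln(x)) = x.
Reasoning: For x > 0, ln(x) is by definition the exponent p such that e^p = x. Raising e to that exponent therefore returns x: e^(ln x) = x.
So the two sides agree for every real x for which both sides are defined.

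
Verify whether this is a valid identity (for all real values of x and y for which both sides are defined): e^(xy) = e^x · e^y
Claim: e^(xy) = e^x · e^y.
Test a specific point where both sides are defined: x = -2, y = -1.
LHS = e^(xy) ≈ 7.3891
RHS = e^x · e^y ≈ 0.0498
Since 7.3891 ≠ 0.0498, the equation fails at this point, so it cannot hold for all real values of x and y for which both sides are defined.
e^x · e^y = e^(x+y), not e^(xy).

Conclusion: No, this is NOT an identity.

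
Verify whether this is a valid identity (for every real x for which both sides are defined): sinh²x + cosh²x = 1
No, this is NOT an identity.

Claim: sinh²x + cosh²x = 1.
Test a specific point where both sides are defined: x = 3.
LHS = sinh²x + cosh²x ≈ 201.7156
RHS = 1 ≈ 1.0000
Since 201.7156 ≠ 1.0000, the equation fails at this point, so it cannot hold for every real x for which both sides are defined.
The correct hyperbolic identity is cosh²x - sinh²x = 1 (a difference); the sum sinh²x + cosh²x equals cosh(2x).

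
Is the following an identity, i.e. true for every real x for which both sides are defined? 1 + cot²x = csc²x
Yes, this is an identity.

Claim: 1 + cot²x = csc²x.
Reasoning: Start from sin²x + cos²x = 1 and divide every term by sin²x (allowed wherever cot x and csc x are defined): 1 + cot²x = 1/sin²x = csc²x.
So the two sides agree for every real x for which both sides are defined.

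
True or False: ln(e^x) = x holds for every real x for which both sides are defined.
True.

Claim: ln(e^x) = x.
Reasoning: ln is the inverse of the exponential: ln(e^x) asks for the exponent p with e^p = e^x, and since e^p is one-to-one that exponent is p = x.
So the two sides agree for every real x for which both sides are defined.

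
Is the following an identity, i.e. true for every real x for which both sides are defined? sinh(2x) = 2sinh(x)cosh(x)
Claim: sinh(2x) = 2sinh(x)cosh(x).
Reasoning: 2sinh(x)cosh(x) = 2 · (e^x - e^-x)/2 · (e^x + e^-x)/2 = (e^(2x) - e^(-2x))/2 = sinh(2x).
So the two sides agree for every real x for which both sides are defined.

Conclusion: Yes, this is an identity.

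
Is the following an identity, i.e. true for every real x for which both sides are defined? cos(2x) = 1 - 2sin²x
Yes, this is an identity.

Claim: cos(2x) = 1 - 2sin²x.
Reasoning: cos(2x) = cos²x - sin²x. Replace cos²x by 1 - sin²x: (1 - sin²x) - sin²x = 1 - 2sin²x.
So the two sides agree for every real x for which both sides are defined.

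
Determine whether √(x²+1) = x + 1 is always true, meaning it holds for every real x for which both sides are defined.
No, this is NOT an identity.

Claim: √(x²+1) = x + 1.
Test a specific point where both sides are defined: x = -2.
LHS = √(x²+1) ≈ 2.2361
RHS = x + 1 ≈ -1.0000
Since 2.2361 ≠ -1.0000, the equation fails at this point, so it cannot hold for every real x for which both sides are defined.
(x+1)² = x² + 2x + 1 ≠ x² + 1 unless x = 0.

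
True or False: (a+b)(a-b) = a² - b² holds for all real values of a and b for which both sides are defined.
Claim: (a+b)(a-b) = a² - b².
Reasoning: Expand: (a+b)(a-b) = a² - ab + ba - b² = a² - b² (the cross terms cancel).
So the two sides agree for all real values of a and b for which both sides are defined.

Conclusion: True.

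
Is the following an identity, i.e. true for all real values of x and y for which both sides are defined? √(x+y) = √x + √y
No, this is NOT an identity.

Claim: √(x+y) = √x + √y.
Test a specific point where both sides are defined: x = 1/2, y = 5.
LHS = √(x+y) ≈ 2.3452
RHS = √x + √y ≈ 2.9432
Since 2.3452 ≠ 2.9432, the equation fails at this point, so it cannot hold for all real values of x and y for which both sides are defined.
Squaring the right side gives x + 2√(xy) + y, not x + y.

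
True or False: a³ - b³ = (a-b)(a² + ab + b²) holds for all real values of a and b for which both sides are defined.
Claim: a³ - b³ = (a-b)(a² + ab + b²).
Reasoning: Expand the right side: (a-b)(a² + ab + b²) = a³ + a²b + ab² - a²b - ab² - b³ = a³ - b³ (the middle terms cancel in pairs).
So the two sides agree for all real values of a and b for which both sides are defined.

Conclusion: True.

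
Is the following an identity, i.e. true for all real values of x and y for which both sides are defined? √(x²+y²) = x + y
No, this is NOT an identity.

Claim: √(x²+y²) = x + y.
Test a specific point where both sides are defined: x = -2, y = -2.
LHS = √(x²+y²) ≈ 2.8284
RHS = x + y ≈ -4.0000
Since 2.8284 ≠ -4.0000, the equation fails at this point, so it cannot hold for all real values of x and y for which both sides are defined.
(x+y)² = x² + 2xy + y², not x² + y², so the square root does not split this way.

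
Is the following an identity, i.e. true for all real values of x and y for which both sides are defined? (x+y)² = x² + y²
No, this is NOT an identity.

Claim: (x+y)² = x² + y².
Test a specific point where both sides are defined: x = 3, y = 2.
LHS = (x+y)² ≈ 25.0000
RHS = x² + y² ≈ 13.0000
Since 25.0000 ≠ 13.0000, the equation fails at this point, so it cannot hold for all real values of x and y for which both sides are defined.
The correct expansion is (x+y)² = x² + 2xy + y²; the cross term 2xy is missing.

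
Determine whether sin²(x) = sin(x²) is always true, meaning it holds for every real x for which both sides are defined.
Claim: sin²(x) = sin(x²).
Test a specific point where both sides are defined: x = 2π/3.
LHS = sin²(x) ≈ 0.7500
RHS = sin(x²) ≈ -0.9474
Since 0.7500 ≠ -0.9474, the equation fails at this point, so it cannot hold for every real x for which both sides are defined.
sin²(x) means (sin x)², squaring the output; sin(x²) squares the input. These are different functions.

Conclusion: No, this is NOT an identity.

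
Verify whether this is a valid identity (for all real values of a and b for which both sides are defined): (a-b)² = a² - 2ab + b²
Claim: (a-b)² = a² - 2ab + b².
Reasoning: Expand: (a-b)² = (a-b)(a-b) = a·a - a·b - b·a + b·b = a² - 2ab + b².
So the two sides agree for all real values of a and b for which both sides are defined.

Conclusion: Yes, this is an identity.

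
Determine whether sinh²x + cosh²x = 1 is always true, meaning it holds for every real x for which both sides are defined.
No, this is NOT an identity.

Claim: sinh²x + cosh²x = 1.
Test a specific point where both sides are defined: x = 3/2.
LHS = sinh²x + cosh²x ≈ 10.0677
RHS = 1 ≈ 1.0000
Since 10.0677 ≠ 1.0000, the equation fails at this point, so it cannot hold for every real x for which both sides are defined.
The correct hyperbolic identity is cosh²x - sinh²x = 1 (a difference); the sum sinh²x + cosh²x equals cosh(2x).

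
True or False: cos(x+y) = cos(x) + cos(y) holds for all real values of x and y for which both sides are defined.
False.

Claim: cos(x+y) = cos(x) + cos(y).
Test a specific point where both sides are defined: x = -π/6, y = π/6.
LHS = cos(x+y) ≈ 1.0000
RHS = cos(x) + cos(y) ≈ 1.7321
Since 1.0000 ≠ 1.7321, the equation fails at this point, so it cannot hold for all real values of x and y for which both sides are defined.
The correct expansion is cos(x+y) = cos(x)cos(y) - sin(x)sin(y); cosine is not additive.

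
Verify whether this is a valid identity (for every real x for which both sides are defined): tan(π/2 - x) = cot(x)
Claim: tan(π/2 - x) = cot(x).
Reasoning: tan(π/2 - x) = sin(π/2 - x)/cos(π/2 - x) = cos(x)/sin(x) = cot(x), using the cofunction identities sin(π/2 - x) = cos(x) and cos(π/2 - x) = sin(x).
So the two sides agree for every real x for which both sides are defined.

Conclusion: Yes, this is an identity.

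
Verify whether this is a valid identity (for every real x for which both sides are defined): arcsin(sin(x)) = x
Claim: arcsin(sin(x)) = x.
Test a specific point where both sides are defined: x = 3π/4.
LHS = arcsin(sin(x)) ≈ 0.7854
RHS = x ≈ 2.3562
Since 0.7854 ≠ 2.3562, the equation fails at this point, so it cannot hold for every real x for which both sides are defined.
arcsin only returns values in [-π/2, π/2], so arcsin(sin(x)) = x holds only for x in that interval, not for all real x.

Conclusion: No, this is NOT an identity.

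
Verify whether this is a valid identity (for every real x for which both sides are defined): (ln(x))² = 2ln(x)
No, this is NOT an identity.

Claim: (ln(x))² = 2ln(x).
Test a specific point where both sides are defined: x = 5.
LHS = (ln(x))² ≈ 2.5903
RHS = 2ln(x) ≈ 3.2189
Since 2.5903 ≠ 3.2189, the equation fails at this point, so it cannot hold for every real x for which both sides are defined.
2ln(x) equals ln(x²), which is not the same as (ln x)².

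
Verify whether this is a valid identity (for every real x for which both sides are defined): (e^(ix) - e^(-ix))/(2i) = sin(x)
Claim: (e^(ix) - e^(-ix))/(2i) = sin(x).
Reasoning: By Euler's formula e^(ix) = cos(x) + i·sin(x) and e^(-ix) = cos(x) - i·sin(x). Subtracting cancels the cosine terms: e^(ix) - e^(-ix) = 2i·sin(x); divide by 2i.
So the two sides agree for every real x for which both sides are defined.

Conclusion: Yes, this is an identity.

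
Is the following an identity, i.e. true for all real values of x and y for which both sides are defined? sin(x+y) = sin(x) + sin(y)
No, this is NOT an identity.

Claim: sin(x+y) = sin(x) + sin(y).
Test a specific point where both sides are defined: x = π/3, y = -π/2.
LHS = sin(x+y) ≈ -0.5000
RHS = sin(x) + sin(y) ≈ -0.1340
Since -0.5000 ≠ -0.1340, the equation fails at this point, so it cannot hold for all real values of x and y for which both sides are defined.
The correct expansion is sin(x+y) = sin(x)cos(y) + cos(x)sin(y); sine is not additive.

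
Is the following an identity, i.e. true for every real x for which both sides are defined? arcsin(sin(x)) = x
Claim: arcsin(sin(x)) = x.
Test a specific point where both sides are defined: x = 3π/4.
LHS = arcsin(sin(x)) ≈ 0.7854
RHS = x ≈ 2.3562
Since 0.7854 ≠ 2.3562, the equation fails at this point, so it cannot hold for every real x for which both sides are defined.
arcsin only returns values in [-π/2, π/2], so arcsin(sin(x)) = x holds only for x in that interval, not for all real x.

Conclusion: No, this is NOT an identity.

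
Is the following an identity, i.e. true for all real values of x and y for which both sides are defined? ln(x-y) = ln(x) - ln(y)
Claim: ln(x-y) = ln(x) - ln(y).
Test a specific point where both sides are defined: x = 5, y = 3/2.
LHS = ln(x-y) ≈ 1.2528
RHS = ln(x) - ln(y) ≈ 1.2040
Since 1.2528 ≠ 1.2040, the equation fails at this point, so it cannot hold for all real values of x and y for which both sides are defined.
ln(x) - ln(y) = ln(x/y), not ln(x-y).

Conclusion: No, this is NOT an identity.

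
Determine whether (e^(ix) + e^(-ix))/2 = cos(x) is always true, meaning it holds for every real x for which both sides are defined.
Claim: (e^(ix) + e^(-ix))/2 = cos(x).
Reasoning: By Euler's formula e^(ix) = cos(x) + i·sin(x) and e^(-ix) = cos(x) - i·sin(x). Adding cancels the sine terms: e^(ix) + e^(-ix) = 2cos(x); divide by 2.
So the two sides agree for every real x for which both sides are defined.

Conclusion: Yes, this is an identity.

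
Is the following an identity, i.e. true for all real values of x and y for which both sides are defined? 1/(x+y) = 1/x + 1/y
Claim: 1/(x+y) = 1/x + 1/y.
Test a specific point where both sides are defined: x = -1, y = -1.
LHS = 1/(x+y) ≈ -0.5000
RHS = 1/x + 1/y ≈ -2.0000
Since -0.5000 ≠ -2.0000, the equation fails at this point, so it cannot hold for all real values of x and y for which both sides are defined.
1/x + 1/y = (x+y)/(xy), which is not 1/(x+y).

Conclusion: No, this is NOT an identity.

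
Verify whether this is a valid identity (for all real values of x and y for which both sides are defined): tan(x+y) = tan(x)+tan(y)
Claim: tan(x+y) = tan(x)+tan(y).
Test a specific point where both sides are defined: x = 3π/4, y = 2π/3.
LHS = tan(x+y) ≈ 3.7321
RHS = tan(x)+tan(y) ≈ -2.7321
Since 3.7321 ≠ -2.7321, the equation fails at this point, so it cannot hold for all real values of x and y for which both sides are defined.
The correct formula is tan(x+y) = (tan(x) + tan(y))/(1 - tan(x)tan(y)).

Conclusion: No, this is NOT an identity.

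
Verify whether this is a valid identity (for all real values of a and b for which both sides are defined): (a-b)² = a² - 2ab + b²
Yes, this is an identity.

Claim: (a-b)² = a² - 2ab + b².
Reasoning: Expand: (a-b)² = (a-b)(a-b) = a·a - a·b - b·a + b·b = a² - 2ab + b².
So the two sides agree for all real values of a and b for which both sides are defined.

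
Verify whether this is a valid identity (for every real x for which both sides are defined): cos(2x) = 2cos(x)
No, this is NOT an identity.

Claim: cos(2x) = 2cos(x).
Test a specific point where both sides are defined: x = π/6.
LHS = cos(2x) ≈ 0.5000
RHS = 2cos(x) ≈ 1.7321
Since 0.5000 ≠ 1.7321, the equation fails at this point, so it cannot hold for every real x for which both sides are defined.
The correct double-angle formula is cos(2x) = cos²x - sin²x.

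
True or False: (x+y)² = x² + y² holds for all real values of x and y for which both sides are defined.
Claim: (x+y)² = x² + y².
Test a specific point where both sides are defined: x = -2, y = 1.
LHS = (x+y)² ≈ 1.0000
RHS = x² + y² ≈ 5.0000
Since 1.0000 ≠ 5.0000, the equation fails at this point, so it cannot hold for all real values of x and y for which both sides are defined.
The correct expansion is (x+y)² = x² + 2xy + y²; the cross term 2xy is missing.

Conclusion: False.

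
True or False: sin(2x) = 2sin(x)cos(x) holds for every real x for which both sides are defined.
True.

Claim: sin(2x) = 2sin(x)cos(x).
Reasoning: Put y = x in the addition formula sin(x+y) = sin(x)cos(y) + cos(x)sin(y): sin(2x) = sin(x)cos(x) + cos(x)sin(x) = 2sin(x)cos(x).
So the two sides agree for every real x for which both sides are defined.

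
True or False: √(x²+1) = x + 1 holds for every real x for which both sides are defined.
Claim: √(x²+1) = x + 1.
Test a specific point where both sides are defined: x = -3.
LHS = √(x²+1) ≈ 3.1623
RHS = x + 1 ≈ -2.0000
Since 3.1623 ≠ -2.0000, the equation fails at this point, so it cannot hold for every real x for which both sides are defined.
(x+1)² = x² + 2x + 1 ≠ x² + 1 unless x = 0.

Conclusion: False.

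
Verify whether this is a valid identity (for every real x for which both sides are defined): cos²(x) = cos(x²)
No, this is NOT an identity.

Claim: cos²(x) = cos(x²).
Test a specific point where both sides are defined: x = -π/6.
LHS = cos²(x) ≈ 0.7500
RHS = cos(x²) ≈ 0.9627
Since 0.7500 ≠ 0.9627, the equation fails at this point, so it cannot hold for every real x for which both sides are defined.
cos²(x) means (cos x)², squaring the output; cos(x²) squares the input. These are different functions.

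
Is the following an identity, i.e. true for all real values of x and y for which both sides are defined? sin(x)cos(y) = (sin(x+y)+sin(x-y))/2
Claim: sin(x)cos(y) = (sin(x+y)+sin(x-y))/2.
Reasoning: sin(x+y) = sin(x)cos(y) + cos(x)sin(y) and sin(x-y) = sin(x)cos(y) - cos(x)sin(y). Adding, sin(x+y) + sin(x-y) = 2sin(x)cos(y); divide by 2.
So the two sides agree for all real values of x and y for which both sides are defined.

Conclusion: Yes, this is an identity.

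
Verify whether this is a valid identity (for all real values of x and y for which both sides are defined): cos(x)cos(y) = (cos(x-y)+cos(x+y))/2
Yes, this is an identity.

Claim: cos(x)cos(y) = (cos(x-y)+cos(x+y))/2.
Reasoning: cos(x-y) = cos(x)cos(y) + sin(x)sin(y) and cos(x+y) = cos(x)cos(y) - sin(x)sin(y). Adding, cos(x-y) + cos(x+y) = 2cos(x)cos(y); divide by 2.
So the two sides agree for all real values of x and y for which both sides are defined.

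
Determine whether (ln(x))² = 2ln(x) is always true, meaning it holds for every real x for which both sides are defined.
Claim: (ln(x))² = 2ln(x).
Test a specific point where both sides are defined: x = 3.
LHS = (ln(x))² ≈ 1.2069
RHS = 2ln(x) ≈ 2.1972
Since 1.2069 ≠ 2.1972, the equation fails at this point, so it cannot hold for every real x for which both sides are defined.
2ln(x) equals ln(x²), which is not the same as (ln x)².

Conclusion: No, this is NOT an identity.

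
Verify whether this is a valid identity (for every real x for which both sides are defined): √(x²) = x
Claim: √(x²) = x.
Test a specific point where both sides are defined: x = -3.
LHS = √(x²) ≈ 3.0000
RHS = x ≈ -3.0000
Since 3.0000 ≠ -3.0000, the equation fails at this point, so it cannot hold for every real x for which both sides are defined.
√(x²) = |x|, which differs from x whenever x < 0 (both sides are defined for every real x).

Conclusion: No, this is NOT an identity.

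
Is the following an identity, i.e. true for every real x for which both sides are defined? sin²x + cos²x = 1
Claim: sin²x + cos²x = 1.
Reasoning: The point (cos x, sin x) lies on the unit circle X² + Y² = 1, so cos²x + sin²x = 1 for every real x.
So the two sides agree for every real x for which both sides are defined.

Conclusion: Yes, this is an identity.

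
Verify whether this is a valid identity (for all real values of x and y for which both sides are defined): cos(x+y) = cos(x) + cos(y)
No, this is NOT an identity.

Claim: cos(x+y) = cos(x) + cos(y).
Test a specific point where both sides are defined: x = π/6, y = π/2.
LHS = cos(x+y) ≈ -0.5000
RHS = cos(x) + cos(y) ≈ 0.8660
Since -0.5000 ≠ 0.8660, the equation fails at this point, so it cannot hold for all real values of x and y for which both sides are defined.
The correct expansion is cos(x+y) = cos(x)cos(y) - sin(x)sin(y); cosine is not additive.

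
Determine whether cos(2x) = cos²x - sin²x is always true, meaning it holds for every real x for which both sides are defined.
Yes, this is an identity.

Claim: cos(2x) = cos²x - sin²x.
Reasoning: Put y = x in the addition formula cos(x+y) = cos(x)cos(y) - sin(x)sin(y): cos(2x) = cos²x - sin²x.
So the two sides agree for every real x for which both sides are defined.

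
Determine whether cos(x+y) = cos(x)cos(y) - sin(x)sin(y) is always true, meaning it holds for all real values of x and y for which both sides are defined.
Claim: cos(x+y) = cos(x)cos(y) - sin(x)sin(y).
Reasoning: By Euler's formula e^(i(x+y)) = e^(ix)·e^(iy) = (cos x + i·sin x)(cos y + i·sin y). The real part of the left side is cos(x+y); the real part of the product is cos(x)cos(y) - sin(x)sin(y) (since i·i = -1).
So the two sides agree for all real values of x and y for which both sides are defined.

Conclusion: Yes, this is an identity.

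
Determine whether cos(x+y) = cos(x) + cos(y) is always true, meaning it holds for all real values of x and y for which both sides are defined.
Claim: cos(x+y) = cos(x) + cos(y).
Test a specific point where both sides are defined: x = π, y = 3π/4.
LHS = cos(x+y) ≈ 0.7071
RHS = cos(x) + cos(y) ≈ -1.7071
Since 0.7071 ≠ -1.7071, the equation fails at this point, so it cannot hold for all real values of x and y for which both sides are defined.
The correct expansion is cos(x+y) = cos(x)cos(y) - sin(x)sin(y); cosine is not additive.

Conclusion: No, this is NOT an identity.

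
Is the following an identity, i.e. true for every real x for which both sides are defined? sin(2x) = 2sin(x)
No, this is NOT an identity.

Claim: sin(2x) = 2sin(x).
Test a specific point where both sides are defined: x = 2π/3.
LHS = sin(2x) ≈ -0.8660
RHS = 2sin(x) ≈ 1.7321
Since -0.8660 ≠ 1.7321, the equation fails at this point, so it cannot hold for every real x for which both sides are defined.
The correct double-angle formula is sin(2x) = 2sin(x)cos(x).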